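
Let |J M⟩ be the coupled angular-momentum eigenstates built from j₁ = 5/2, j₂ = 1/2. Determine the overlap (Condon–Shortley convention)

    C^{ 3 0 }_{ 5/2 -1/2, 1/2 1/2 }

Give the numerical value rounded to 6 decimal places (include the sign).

+√(1/2) ≈ +0.707107

√[7·0!5!1!/7! · 2!3!1!0!3!3!] = √(72)
  +(−1)^0/∏(0,0,3,1,2,0)! = 1/12  (running 1/12)
⟨..|..⟩ = √(72)·(1/12) = +0.707107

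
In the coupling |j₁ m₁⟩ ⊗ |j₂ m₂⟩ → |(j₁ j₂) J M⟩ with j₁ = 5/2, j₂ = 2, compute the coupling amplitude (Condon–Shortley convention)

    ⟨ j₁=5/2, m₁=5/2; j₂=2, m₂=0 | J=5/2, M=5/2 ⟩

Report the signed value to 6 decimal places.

+√(5/14) ≈ +0.597614

j₁+j₂−J=2  J+j₁−j₂=3  J−j₁+j₂=2  j₁+j₂+J+1=8
(j₁±m₁, j₂±m₂, J±M) = (5,0,2,2,5,0)
P² = 1440/7
sum k=0..0:
  [0] +1/24 = 1/24
S = 1/24
C² = P²·S² = 5/14 ; C = +0.597614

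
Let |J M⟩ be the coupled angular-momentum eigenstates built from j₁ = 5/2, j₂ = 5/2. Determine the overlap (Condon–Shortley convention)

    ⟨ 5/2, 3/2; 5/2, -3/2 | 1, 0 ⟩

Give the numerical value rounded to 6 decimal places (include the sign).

j₁+j₂−J=4  J+j₁−j₂=1  J−j₁+j₂=1  j₁+j₂+J+1=7
(j₁±m₁, j₂±m₂, J±M) = (4,1,1,4,1,1)
P² = 288/35
sum k=0..1:
  [0] +1/24 = 1/24
  [1] −1/6 = -1/6
S = -1/8
C² = P²·S² = 9/70 ; C = -0.358569

−√(9/70) ≈ -0.358569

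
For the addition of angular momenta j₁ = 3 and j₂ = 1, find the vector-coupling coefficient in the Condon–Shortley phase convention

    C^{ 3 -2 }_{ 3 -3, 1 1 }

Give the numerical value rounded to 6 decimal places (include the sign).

j₁+j₂−J=1  J+j₁−j₂=5  J−j₁+j₂=1  j₁+j₂+J+1=8
(j₁±m₁, j₂±m₂, J±M) = (0,6,2,0,1,5)
P² = 3600
sum k=1..1:
  [1] −1/120 = -1/120
S = -1/120
C² = P²·S² = 1/4 ; C = -0.500000

-0.500000  (= −√(1/4))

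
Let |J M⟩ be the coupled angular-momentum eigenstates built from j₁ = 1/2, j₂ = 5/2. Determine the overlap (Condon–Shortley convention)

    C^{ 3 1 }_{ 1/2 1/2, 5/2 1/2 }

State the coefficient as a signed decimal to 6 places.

+√(2/3) ≈ +0.816497

√[7·0!1!5!/7! · 1!0!3!2!4!2!] = √(96)
  +(−1)^0/∏(0,0,0,3,1,2)! = 1/12  (running 1/12)
⟨..|..⟩ = √(96)·(1/12) = +0.816497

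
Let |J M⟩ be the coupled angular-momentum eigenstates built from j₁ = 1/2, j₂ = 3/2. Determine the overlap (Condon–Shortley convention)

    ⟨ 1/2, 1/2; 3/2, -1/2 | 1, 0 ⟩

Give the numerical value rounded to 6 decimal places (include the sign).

√[3·1!0!2!/4! · 1!0!1!2!1!1!] = √(1/2)
  +(−1)^0/∏(0,1,0,1,0,1)! = 1  (running 1)
⟨..|..⟩ = √(1/2)·(1) = +0.707107

+0.707107  (= +√(1/2))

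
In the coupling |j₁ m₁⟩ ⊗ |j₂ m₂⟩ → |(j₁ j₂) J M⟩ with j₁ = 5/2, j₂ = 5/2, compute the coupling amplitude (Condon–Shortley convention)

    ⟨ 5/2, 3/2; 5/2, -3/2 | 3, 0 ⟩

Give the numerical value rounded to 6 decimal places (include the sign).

+√(49/180) ≈ +0.521749

√[7·2!3!3!/9! · 4!1!1!4!3!3!] = √(144/5)
  +(−1)^0/∏(0,2,1,1,2,2)! = 1/8  (running 1/8)
  +(−1)^1/∏(1,1,0,0,3,3)! = -1/36  (running 7/72)
⟨..|..⟩ = √(144/5)·(7/72) = +0.521749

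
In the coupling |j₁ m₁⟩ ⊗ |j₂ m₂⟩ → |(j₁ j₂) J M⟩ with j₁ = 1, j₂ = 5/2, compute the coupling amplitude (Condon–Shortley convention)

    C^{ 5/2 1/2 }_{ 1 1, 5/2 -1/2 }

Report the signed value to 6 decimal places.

j₁+j₂−J=1  J+j₁−j₂=1  J−j₁+j₂=4  j₁+j₂+J+1=7
(j₁±m₁, j₂±m₂, J±M) = (2,0,2,3,3,2)
P² = 288/35
sum k=0..0:
  [0] +1/4 = 1/4
S = 1/4
C² = P²·S² = 18/35 ; C = +0.717137

+√(18/35) ≈ +0.717137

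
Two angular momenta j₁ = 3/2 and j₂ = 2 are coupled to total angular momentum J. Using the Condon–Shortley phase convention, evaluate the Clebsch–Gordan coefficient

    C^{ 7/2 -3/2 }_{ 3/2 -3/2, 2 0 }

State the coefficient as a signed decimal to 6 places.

j₁+j₂−J=0  J+j₁−j₂=3  J−j₁+j₂=4  j₁+j₂+J+1=8
(j₁±m₁, j₂±m₂, J±M) = (0,3,2,2,2,5)
P² = 1152/7
sum k=0..0:
  [0] +1/24 = 1/24
S = 1/24
C² = P²·S² = 2/7 ; C = +0.534522

+√(2/7) = +0.534522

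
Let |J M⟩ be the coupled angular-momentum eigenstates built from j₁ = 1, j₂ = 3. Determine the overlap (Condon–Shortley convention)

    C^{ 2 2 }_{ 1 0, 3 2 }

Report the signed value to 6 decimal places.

−√(5/21) ≈ -0.487950

triangle: 2!·0!·4!/7! = 48/5040
(j±m)!: 1!·1!·5!·1!·4!·0! = 2880
prefactor² = (2J+1)·Δ·N² = 960/7
  k=1: −1/(1!·1!·0!·4!·0!·0!) = -1/24
Σ = -1/24  ⇒  CG² = 960/7·(-1/24)² = 5/21
CG = −√(5/21) = -0.487950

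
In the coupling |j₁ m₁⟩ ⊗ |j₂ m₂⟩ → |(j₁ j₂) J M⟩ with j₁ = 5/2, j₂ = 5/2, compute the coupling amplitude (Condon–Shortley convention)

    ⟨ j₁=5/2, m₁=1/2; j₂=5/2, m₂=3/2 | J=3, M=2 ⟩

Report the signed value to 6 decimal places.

-0.288675  (= −√(1/12))

√[7·2!3!3!/9! · 3!2!4!1!5!1!] = √(48)
  +(−1)^1/∏(1,1,1,3,2,0)! = -1/12  (running -1/12)
  +(−1)^2/∏(2,0,0,2,3,1)! = 1/24  (running -1/24)
⟨..|..⟩ = √(48)·(-1/24) = -0.288675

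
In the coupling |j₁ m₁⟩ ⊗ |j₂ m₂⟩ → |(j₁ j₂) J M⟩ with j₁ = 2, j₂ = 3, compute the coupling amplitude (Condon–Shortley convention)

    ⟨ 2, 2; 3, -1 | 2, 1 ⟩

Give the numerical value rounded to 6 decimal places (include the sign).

+√(3/14) = +0.462910

√[5·3!1!3!/8! · 4!0!2!4!3!1!] = √(216/7)
  +(−1)^0/∏(0,3,0,2,1,1)! = 1/12  (running 1/12)
⟨..|..⟩ = √(216/7)·(1/12) = +0.462910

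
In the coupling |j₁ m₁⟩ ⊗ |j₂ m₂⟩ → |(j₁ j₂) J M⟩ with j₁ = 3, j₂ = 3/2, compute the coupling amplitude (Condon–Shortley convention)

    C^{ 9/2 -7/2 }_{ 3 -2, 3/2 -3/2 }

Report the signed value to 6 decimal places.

+√(2/3) = +0.816497

triangle: 0!·6!·3!/10! = 4320/3628800
(j±m)!: 1!·5!·0!·3!·1!·8! = 29030400
prefactor² = (2J+1)·Δ·N² = 345600
  k=0: +1/(0!·0!·5!·0!·1!·3!) = 1/720
Σ = 1/720  ⇒  CG² = 345600·1/720² = 2/3
CG = +√(2/3) = +0.816497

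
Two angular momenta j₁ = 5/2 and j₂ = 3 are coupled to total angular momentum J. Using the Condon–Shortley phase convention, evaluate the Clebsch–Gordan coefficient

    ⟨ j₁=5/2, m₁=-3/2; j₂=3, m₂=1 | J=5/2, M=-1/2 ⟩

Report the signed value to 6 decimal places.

j₁+j₂−J=3  J+j₁−j₂=2  J−j₁+j₂=3  j₁+j₂+J+1=9
(j₁±m₁, j₂±m₂, J±M) = (1,4,4,2,2,3)
P² = 576/35
sum k=2..3:
  [2] +1/8 = 1/8
  [3] −1/12 = -1/12
S = 1/24
C² = P²·S² = 1/35 ; C = +0.169031

+0.169031  (= +√(1/35))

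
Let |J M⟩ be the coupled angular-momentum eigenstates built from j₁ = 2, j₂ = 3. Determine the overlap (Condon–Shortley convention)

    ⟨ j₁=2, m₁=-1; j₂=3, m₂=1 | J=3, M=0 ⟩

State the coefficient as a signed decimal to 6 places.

j₁+j₂−J=2  J+j₁−j₂=2  J−j₁+j₂=4  j₁+j₂+J+1=9
(j₁±m₁, j₂±m₂, J±M) = (1,3,4,2,3,3)
P² = 96/5
sum k=1..2:
  [1] −1/12 = -1/12
  [2] +1/8 = 1/8
S = 1/24
C² = P²·S² = 1/30 ; C = +0.182574

+√(1/30) ≈ +0.182574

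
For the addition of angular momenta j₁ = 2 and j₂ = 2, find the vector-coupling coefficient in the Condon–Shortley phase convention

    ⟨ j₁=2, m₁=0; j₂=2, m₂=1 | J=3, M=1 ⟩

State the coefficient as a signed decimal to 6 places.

-0.447214  (= −√(1/5))

triangle: 1!·3!·3!/8! = 36/40320
(j±m)!: 2!·2!·3!·1!·4!·2! = 1152
prefactor² = (2J+1)·Δ·N² = 36/5
  k=0: +1/(0!·1!·2!·3!·1!·0!) = 1/12
  k=1: −1/(1!·0!·1!·2!·2!·1!) = -1/4
Σ = -1/6  ⇒  CG² = 36/5·(-1/6)² = 1/5
CG = −√(1/5) = -0.447214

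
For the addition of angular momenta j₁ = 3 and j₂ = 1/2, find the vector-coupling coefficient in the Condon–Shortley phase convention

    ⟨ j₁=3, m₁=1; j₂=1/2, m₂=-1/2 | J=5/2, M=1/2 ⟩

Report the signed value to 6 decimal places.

j₁+j₂−J=1  J+j₁−j₂=5  J−j₁+j₂=0  j₁+j₂+J+1=7
(j₁±m₁, j₂±m₂, J±M) = (4,2,0,1,3,2)
P² = 576/7
sum k=0..0:
  [0] +1/12 = 1/12
S = 1/12
C² = P²·S² = 4/7 ; C = +0.755929

+0.755929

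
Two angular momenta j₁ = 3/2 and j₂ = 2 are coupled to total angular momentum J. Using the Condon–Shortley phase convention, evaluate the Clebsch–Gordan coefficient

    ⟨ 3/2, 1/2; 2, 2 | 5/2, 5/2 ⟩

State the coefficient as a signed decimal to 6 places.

-0.755929

triangle: 1!*2!*3!/7! = 12/5040
(j±m)!: 2!*1!*4!*0!*5!*0! = 5760
prefactor² = (2J+1)*Δ*N² = 576/7
  k=1: −1/(1!*0!*0!*3!*2!*0!) = -1/12
Σ = -1/12  ⇒  CG² = 576/7*(-1/12)² = 4/7
CG = −√(4/7) = -0.755929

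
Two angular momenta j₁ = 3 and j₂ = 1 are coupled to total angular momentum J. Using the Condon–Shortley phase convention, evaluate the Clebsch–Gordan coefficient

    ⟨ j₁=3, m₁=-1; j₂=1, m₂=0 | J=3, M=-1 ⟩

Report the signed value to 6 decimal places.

triangle: 1!·5!·1!/8! = 120/40320
(j±m)!: 2!·4!·1!·1!·2!·4! = 2304
prefactor² = (2J+1)·Δ·N² = 48
  k=0: +1/(0!·1!·4!·1!·1!·0!) = 1/24
  k=1: −1/(1!·0!·3!·0!·2!·1!) = -1/12
Σ = -1/24  ⇒  CG² = 48·(-1/24)² = 1/12
CG = −√(1/12) = -0.288675

-0.288675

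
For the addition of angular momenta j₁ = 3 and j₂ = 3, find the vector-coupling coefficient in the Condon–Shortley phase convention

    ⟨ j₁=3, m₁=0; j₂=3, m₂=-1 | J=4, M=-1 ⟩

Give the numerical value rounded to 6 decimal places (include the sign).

triangle: 2!×4!×4!/11! = 1152/39916800
(j±m)!: 3!×3!×2!×4!×3!×5! = 1244160
prefactor² = (2J+1)×Δ×N² = 124416/385
  k=0: +1/(0!×2!×3!×2!×1!×2!) = 1/48
  k=1: −1/(1!×1!×2!×1!×2!×3!) = -1/24
  k=2: +1/(2!×0!×1!×0!×3!×4!) = 1/288
Σ = -5/288  ⇒  CG² = 124416/385×(-5/288)² = 15/154
CG = −√(15/154) = -0.312094

−√(15/154) ≈ -0.312094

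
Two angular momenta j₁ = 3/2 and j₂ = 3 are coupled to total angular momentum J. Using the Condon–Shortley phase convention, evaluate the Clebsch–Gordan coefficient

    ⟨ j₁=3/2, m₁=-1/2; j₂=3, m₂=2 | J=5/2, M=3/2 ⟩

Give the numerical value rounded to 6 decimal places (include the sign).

j₁+j₂−J=2  J+j₁−j₂=1  J−j₁+j₂=4  j₁+j₂+J+1=8
(j₁±m₁, j₂±m₂, J±M) = (1,2,5,1,4,1)
P² = 288/7
sum k=1..2:
  [1] −1/24 = -1/24
  [2] +1/12 = 1/12
S = 1/24
C² = P²·S² = 1/14 ; C = +0.267261

+0.267261  (= +√(1/14))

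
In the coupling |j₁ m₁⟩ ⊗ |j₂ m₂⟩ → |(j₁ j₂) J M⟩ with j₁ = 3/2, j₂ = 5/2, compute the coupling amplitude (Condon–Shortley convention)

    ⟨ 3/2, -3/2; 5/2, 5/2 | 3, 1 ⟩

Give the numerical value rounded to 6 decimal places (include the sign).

-0.353553

√[7·1!2!4!/8! · 0!3!5!0!4!2!] = √(288)
  +(−1)^1/∏(1,0,2,4,0,0)! = -1/48  (running -1/48)
⟨..|..⟩ = √(288)·(-1/48) = -0.353553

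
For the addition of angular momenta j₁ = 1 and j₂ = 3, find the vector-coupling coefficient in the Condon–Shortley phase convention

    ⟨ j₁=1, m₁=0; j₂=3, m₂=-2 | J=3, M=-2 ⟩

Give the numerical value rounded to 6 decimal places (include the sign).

+√(1/3) ≈ +0.577350

triangle: 1!·1!·5!/8! = 120/40320
(j±m)!: 1!·1!·1!·5!·1!·5! = 14400
prefactor² = (2J+1)·Δ·N² = 300
  k=0: +1/(0!·1!·1!·1!·0!·4!) = 1/24
  k=1: −1/(1!·0!·0!·0!·1!·5!) = -1/120
Σ = 1/30  ⇒  CG² = 300·1/30² = 1/3
CG = +√(1/3) = +0.577350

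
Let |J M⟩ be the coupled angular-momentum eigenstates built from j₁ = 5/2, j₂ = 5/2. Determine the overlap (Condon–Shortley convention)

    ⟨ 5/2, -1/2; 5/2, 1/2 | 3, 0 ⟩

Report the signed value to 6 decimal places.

j₁+j₂−J=2  J+j₁−j₂=3  J−j₁+j₂=3  j₁+j₂+J+1=9
(j₁±m₁, j₂±m₂, J±M) = (2,3,3,2,3,3)
P² = 36/5
sum k=0..2:
  [0] +1/72 = 1/72
  [1] −1/4 = -1/4
  [2] +1/8 = 1/8
S = -1/9
C² = P²·S² = 4/45 ; C = -0.298142

−√(4/45) ≈ -0.298142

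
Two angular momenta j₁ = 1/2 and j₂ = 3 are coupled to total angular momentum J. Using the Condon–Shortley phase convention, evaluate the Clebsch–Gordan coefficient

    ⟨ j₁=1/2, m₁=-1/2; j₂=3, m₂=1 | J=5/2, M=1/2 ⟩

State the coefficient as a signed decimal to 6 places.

√[6·1!0!5!/7! · 0!1!4!2!3!2!] = √(576/7)
  +(−1)^1/∏(1,0,0,3,0,2)! = -1/12  (running -1/12)
⟨..|..⟩ = √(576/7)·(-1/12) = -0.755929

-0.755929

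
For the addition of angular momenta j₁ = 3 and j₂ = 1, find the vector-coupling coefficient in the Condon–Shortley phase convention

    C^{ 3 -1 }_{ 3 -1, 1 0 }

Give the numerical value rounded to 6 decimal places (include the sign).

−√(1/12) = -0.288675

√[7·1!5!1!/8! · 2!4!1!1!2!4!] = √(48)
  +(−1)^0/∏(0,1,4,1,1,0)! = 1/24  (running 1/24)
  +(−1)^1/∏(1,0,3,0,2,1)! = -1/12  (running -1/24)
⟨..|..⟩ = √(48)·(-1/24) = -0.288675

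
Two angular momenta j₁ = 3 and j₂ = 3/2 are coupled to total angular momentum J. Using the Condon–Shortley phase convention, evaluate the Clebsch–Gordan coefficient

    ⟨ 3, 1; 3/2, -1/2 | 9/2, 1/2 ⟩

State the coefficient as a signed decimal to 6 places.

+0.597614  (= +√(5/14))

√[10·0!6!3!/10! · 4!2!1!2!5!4!] = √(23040/7)
  +(−1)^0/∏(0,0,2,1,4,2)! = 1/96  (running 1/96)
⟨..|..⟩ = √(23040/7)·(1/96) = +0.597614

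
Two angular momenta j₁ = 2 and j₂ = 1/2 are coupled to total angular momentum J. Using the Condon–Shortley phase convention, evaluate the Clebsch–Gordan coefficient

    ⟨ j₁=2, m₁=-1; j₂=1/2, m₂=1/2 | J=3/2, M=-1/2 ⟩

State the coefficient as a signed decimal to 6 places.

√[4·1!3!0!/5! · 1!3!1!0!1!2!] = √(12/5)
  +(−1)^1/∏(1,0,2,0,1,0)! = -1/2  (running -1/2)
⟨..|..⟩ = √(12/5)·(-1/2) = -0.774597

−√(3/5) = -0.774597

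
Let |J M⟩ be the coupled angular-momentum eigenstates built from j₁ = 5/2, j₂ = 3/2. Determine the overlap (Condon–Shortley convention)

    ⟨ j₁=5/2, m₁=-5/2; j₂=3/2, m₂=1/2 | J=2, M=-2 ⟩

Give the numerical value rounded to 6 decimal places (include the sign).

triangle: 2!·3!·1!/7! = 12/5040
(j±m)!: 0!·5!·2!·1!·0!·4! = 5760
prefactor² = (2J+1)·Δ·N² = 480/7
  k=2: +1/(2!·0!·3!·0!·0!·1!) = 1/12
Σ = 1/12  ⇒  CG² = 480/7·1/12² = 10/21
CG = +√(10/21) = +0.690066

+√(10/21) ≈ +0.690066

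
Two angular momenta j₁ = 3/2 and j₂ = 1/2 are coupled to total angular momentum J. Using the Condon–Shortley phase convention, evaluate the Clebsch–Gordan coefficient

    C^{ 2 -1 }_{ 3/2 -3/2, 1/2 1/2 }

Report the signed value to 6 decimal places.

+0.500000

triangle: 0!×3!×1!/5! = 6/120
(j±m)!: 0!×3!×1!×0!×1!×3! = 36
prefactor² = (2J+1)×Δ×N² = 9
  k=0: +1/(0!×0!×3!×1!×0!×0!) = 1/6
Σ = 1/6  ⇒  CG² = 9×1/6² = 1/4
CG = +√(1/4) = +0.500000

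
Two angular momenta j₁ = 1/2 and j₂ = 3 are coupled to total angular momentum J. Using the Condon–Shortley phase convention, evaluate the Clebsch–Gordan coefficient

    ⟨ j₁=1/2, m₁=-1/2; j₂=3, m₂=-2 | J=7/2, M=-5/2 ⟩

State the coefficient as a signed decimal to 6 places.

√[8·0!1!6!/8! · 0!1!1!5!1!6!] = √(86400/7)
  +(−1)^0/∏(0,0,1,1,0,5)! = 1/120  (running 1/120)
⟨..|..⟩ = √(86400/7)·(1/120) = +0.925820

+0.925820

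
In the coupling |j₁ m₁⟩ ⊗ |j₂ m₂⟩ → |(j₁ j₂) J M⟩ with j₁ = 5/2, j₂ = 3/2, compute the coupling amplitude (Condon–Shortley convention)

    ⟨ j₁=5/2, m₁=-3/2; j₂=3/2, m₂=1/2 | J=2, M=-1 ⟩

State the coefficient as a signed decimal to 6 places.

+0.154303

triangle: 2!·3!·1!/7! = 12/5040
(j±m)!: 1!·4!·2!·1!·1!·3! = 288
prefactor² = (2J+1)·Δ·N² = 24/7
  k=1: −1/(1!·1!·3!·1!·0!·0!) = -1/6
  k=2: +1/(2!·0!·2!·0!·1!·1!) = 1/4
Σ = 1/12  ⇒  CG² = 24/7·1/12² = 1/42
CG = +√(1/42) = +0.154303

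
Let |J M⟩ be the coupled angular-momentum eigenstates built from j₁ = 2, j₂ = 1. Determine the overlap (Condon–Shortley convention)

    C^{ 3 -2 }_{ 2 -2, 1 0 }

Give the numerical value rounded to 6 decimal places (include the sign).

√[7·0!4!2!/7! · 0!4!1!1!1!5!] = √(192)
  +(−1)^0/∏(0,0,4,1,0,1)! = 1/24  (running 1/24)
⟨..|..⟩ = √(192)·(1/24) = +0.577350

+√(1/3) = +0.577350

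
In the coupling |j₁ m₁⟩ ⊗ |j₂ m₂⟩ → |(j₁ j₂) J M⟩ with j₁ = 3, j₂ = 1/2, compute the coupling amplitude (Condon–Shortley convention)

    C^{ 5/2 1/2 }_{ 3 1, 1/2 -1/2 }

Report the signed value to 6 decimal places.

+0.755929  (= +√(4/7))

j₁+j₂−J=1  J+j₁−j₂=5  J−j₁+j₂=0  j₁+j₂+J+1=7
(j₁±m₁, j₂±m₂, J±M) = (4,2,0,1,3,2)
P² = 576/7
sum k=0..0:
  [0] +1/12 = 1/12
S = 1/12
C² = P²·S² = 4/7 ; C = +0.755929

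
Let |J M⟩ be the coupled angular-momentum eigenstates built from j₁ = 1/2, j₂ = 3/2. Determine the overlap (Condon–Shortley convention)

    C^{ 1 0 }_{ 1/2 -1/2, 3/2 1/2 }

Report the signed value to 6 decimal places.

−√(1/2) = -0.707107

j₁+j₂−J=1  J+j₁−j₂=0  J−j₁+j₂=2  j₁+j₂+J+1=4
(j₁±m₁, j₂±m₂, J±M) = (0,1,2,1,1,1)
P² = 1/2
sum k=1..1:
  [1] −1/1 = -1
S = -1
C² = P²·S² = 1/2 ; C = -0.707107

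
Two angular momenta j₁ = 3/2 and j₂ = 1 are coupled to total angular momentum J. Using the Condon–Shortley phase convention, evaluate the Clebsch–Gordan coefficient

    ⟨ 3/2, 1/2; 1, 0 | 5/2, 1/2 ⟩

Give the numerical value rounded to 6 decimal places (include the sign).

j₁+j₂−J=0  J+j₁−j₂=3  J−j₁+j₂=2  j₁+j₂+J+1=6
(j₁±m₁, j₂±m₂, J±M) = (2,1,1,1,3,2)
P² = 12/5
sum k=0..0:
  [0] +1/2 = 1/2
S = 1/2
C² = P²·S² = 3/5 ; C = +0.774597

+√(3/5) ≈ +0.774597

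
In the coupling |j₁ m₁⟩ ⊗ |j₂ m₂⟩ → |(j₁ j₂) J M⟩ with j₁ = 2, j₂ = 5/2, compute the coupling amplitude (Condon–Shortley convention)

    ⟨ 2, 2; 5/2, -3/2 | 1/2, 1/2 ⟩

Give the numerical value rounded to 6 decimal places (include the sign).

+0.258199

triangle: 4!·0!·1!/6! = 24/720
(j±m)!: 4!·0!·1!·4!·1!·0! = 576
prefactor² = (2J+1)·Δ·N² = 192/5
  k=0: +1/(0!·4!·0!·1!·0!·0!) = 1/24
Σ = 1/24  ⇒  CG² = 192/5·1/24² = 1/15
CG = +√(1/15) = +0.258199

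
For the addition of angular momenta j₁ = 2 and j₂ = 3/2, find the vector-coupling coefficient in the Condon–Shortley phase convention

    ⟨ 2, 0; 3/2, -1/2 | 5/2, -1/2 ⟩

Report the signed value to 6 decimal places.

+√(3/35) = +0.292770

triangle: 1!×3!×2!/7! = 12/5040
(j±m)!: 2!×2!×1!×2!×2!×3! = 96
prefactor² = (2J+1)×Δ×N² = 48/35
  k=0: +1/(0!×1!×2!×1!×1!×1!) = 1/2
  k=1: −1/(1!×0!×1!×0!×2!×2!) = -1/4
Σ = 1/4  ⇒  CG² = 48/35×1/4² = 3/35
CG = +√(3/35) = +0.292770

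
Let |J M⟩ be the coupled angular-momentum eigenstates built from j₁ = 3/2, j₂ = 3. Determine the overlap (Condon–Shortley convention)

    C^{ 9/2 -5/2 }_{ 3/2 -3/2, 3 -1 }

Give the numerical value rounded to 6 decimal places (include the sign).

√[10·0!3!6!/10! · 0!3!2!4!2!7!] = √(34560)
  +(−1)^0/∏(0,0,3,2,0,4)! = 1/288  (running 1/288)
⟨..|..⟩ = √(34560)·(1/288) = +0.645497

+√(5/12) = +0.645497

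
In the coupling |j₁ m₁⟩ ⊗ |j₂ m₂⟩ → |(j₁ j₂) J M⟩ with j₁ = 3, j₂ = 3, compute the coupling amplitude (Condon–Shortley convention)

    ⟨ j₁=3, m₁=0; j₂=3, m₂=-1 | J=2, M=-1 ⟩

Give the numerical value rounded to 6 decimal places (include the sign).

√[5·4!2!2!/9! · 3!3!2!4!1!3!] = √(96/7)
  +(−1)^1/∏(1,3,2,1,0,1)! = -1/12  (running -1/12)
  +(−1)^2/∏(2,2,1,0,1,2)! = 1/8  (running 1/24)
⟨..|..⟩ = √(96/7)·(1/24) = +0.154303

+0.154303  (= +√(1/42))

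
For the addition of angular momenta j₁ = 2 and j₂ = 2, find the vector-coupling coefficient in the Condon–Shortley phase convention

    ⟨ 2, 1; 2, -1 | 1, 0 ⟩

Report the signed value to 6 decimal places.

-0.316228

triangle: 3!×1!×1!/6! = 6/720
(j±m)!: 3!×1!×1!×3!×1!×1! = 36
prefactor² = (2J+1)×Δ×N² = 9/10
  k=0: +1/(0!×3!×1!×1!×0!×0!) = 1/6
  k=1: −1/(1!×2!×0!×0!×1!×1!) = -1/2
Σ = -1/3  ⇒  CG² = 9/10×(-1/3)² = 1/10
CG = −√(1/10) = -0.316228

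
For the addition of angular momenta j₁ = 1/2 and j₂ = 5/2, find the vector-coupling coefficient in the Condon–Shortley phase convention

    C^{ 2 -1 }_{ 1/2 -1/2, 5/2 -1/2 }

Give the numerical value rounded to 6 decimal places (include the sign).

j₁+j₂−J=1  J+j₁−j₂=0  J−j₁+j₂=4  j₁+j₂+J+1=6
(j₁±m₁, j₂±m₂, J±M) = (0,1,2,3,1,3)
P² = 12
sum k=1..1:
  [1] −1/6 = -1/6
S = -1/6
C² = P²·S² = 1/3 ; C = -0.577350

−√(1/3) ≈ -0.577350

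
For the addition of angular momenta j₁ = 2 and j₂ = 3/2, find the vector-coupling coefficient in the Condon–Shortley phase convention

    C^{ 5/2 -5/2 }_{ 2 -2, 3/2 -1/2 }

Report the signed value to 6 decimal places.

−√(4/7) = -0.755929

triangle: 1!·3!·2!/7! = 12/5040
(j±m)!: 0!·4!·1!·2!·0!·5! = 5760
prefactor² = (2J+1)·Δ·N² = 576/7
  k=1: −1/(1!·0!·3!·0!·0!·2!) = -1/12
Σ = -1/12  ⇒  CG² = 576/7·(-1/12)² = 4/7
CG = −√(4/7) = -0.755929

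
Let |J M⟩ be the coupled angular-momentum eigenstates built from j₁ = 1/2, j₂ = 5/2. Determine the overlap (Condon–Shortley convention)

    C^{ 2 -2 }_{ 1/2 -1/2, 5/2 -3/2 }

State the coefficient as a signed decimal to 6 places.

−√(1/6) ≈ -0.408248

j₁+j₂−J=1  J+j₁−j₂=0  J−j₁+j₂=4  j₁+j₂+J+1=6
(j₁±m₁, j₂±m₂, J±M) = (0,1,1,4,0,4)
P² = 96
sum k=1..1:
  [1] −1/24 = -1/24
S = -1/24
C² = P²·S² = 1/6 ; C = -0.408248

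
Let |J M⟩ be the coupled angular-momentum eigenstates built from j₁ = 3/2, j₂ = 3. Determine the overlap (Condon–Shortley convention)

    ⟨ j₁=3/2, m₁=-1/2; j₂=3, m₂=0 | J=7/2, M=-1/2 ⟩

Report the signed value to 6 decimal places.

triangle: 1!·2!·5!/9! = 240/362880
(j±m)!: 1!·2!·3!·3!·3!·4! = 10368
prefactor² = (2J+1)·Δ·N² = 384/7
  k=0: +1/(0!·1!·2!·3!·0!·2!) = 1/24
  k=1: −1/(1!·0!·1!·2!·1!·3!) = -1/12
Σ = -1/24  ⇒  CG² = 384/7·(-1/24)² = 2/21
CG = −√(2/21) = -0.308607

−√(2/21) = -0.308607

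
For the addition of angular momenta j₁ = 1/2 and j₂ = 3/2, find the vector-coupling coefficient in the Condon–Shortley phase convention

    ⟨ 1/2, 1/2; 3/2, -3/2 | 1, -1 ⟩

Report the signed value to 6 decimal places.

+0.866025

j₁+j₂−J=1  J+j₁−j₂=0  J−j₁+j₂=2  j₁+j₂+J+1=4
(j₁±m₁, j₂±m₂, J±M) = (1,0,0,3,0,2)
P² = 3
sum k=0..0:
  [0] +1/2 = 1/2
S = 1/2
C² = P²·S² = 3/4 ; C = +0.866025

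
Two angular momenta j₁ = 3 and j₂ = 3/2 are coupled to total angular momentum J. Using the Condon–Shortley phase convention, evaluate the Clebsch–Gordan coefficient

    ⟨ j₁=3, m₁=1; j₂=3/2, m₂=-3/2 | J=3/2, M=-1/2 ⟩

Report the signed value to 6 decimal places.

+0.338062  (= +√(4/35))

j₁+j₂−J=3  J+j₁−j₂=3  J−j₁+j₂=0  j₁+j₂+J+1=7
(j₁±m₁, j₂±m₂, J±M) = (4,2,0,3,1,2)
P² = 576/35
sum k=0..0:
  [0] +1/12 = 1/12
S = 1/12
C² = P²·S² = 4/35 ; C = +0.338062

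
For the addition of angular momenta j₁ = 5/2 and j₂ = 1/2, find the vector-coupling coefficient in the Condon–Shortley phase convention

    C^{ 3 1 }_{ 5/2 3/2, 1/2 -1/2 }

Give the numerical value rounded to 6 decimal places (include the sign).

triangle: 0!*5!*1!/7! = 120/5040
(j±m)!: 4!*1!*0!*1!*4!*2! = 1152
prefactor² = (2J+1)*Δ*N² = 192
  k=0: +1/(0!*0!*1!*0!*4!*1!) = 1/24
Σ = 1/24  ⇒  CG² = 192*1/24² = 1/3
CG = +√(1/3) = +0.577350

+0.577350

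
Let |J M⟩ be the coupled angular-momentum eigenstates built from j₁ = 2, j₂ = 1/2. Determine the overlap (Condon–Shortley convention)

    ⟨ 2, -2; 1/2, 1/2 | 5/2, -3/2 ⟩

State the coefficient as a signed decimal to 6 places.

√[6·0!4!1!/6! · 0!4!1!0!1!4!] = √(576/5)
  +(−1)^0/∏(0,0,4,1,0,0)! = 1/24  (running 1/24)
⟨..|..⟩ = √(576/5)·(1/24) = +0.447214

+0.447214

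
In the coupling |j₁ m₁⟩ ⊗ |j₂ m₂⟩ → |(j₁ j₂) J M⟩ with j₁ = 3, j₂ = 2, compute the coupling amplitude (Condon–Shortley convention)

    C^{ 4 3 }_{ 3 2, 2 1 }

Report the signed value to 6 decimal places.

√[9·1!5!3!/10! · 5!1!3!1!7!1!] = √(6480)
  +(−1)^0/∏(0,1,1,3,4,0)! = 1/144  (running 1/144)
  +(−1)^1/∏(1,0,0,2,5,1)! = -1/240  (running 1/360)
⟨..|..⟩ = √(6480)·(1/360) = +0.223607

+0.223607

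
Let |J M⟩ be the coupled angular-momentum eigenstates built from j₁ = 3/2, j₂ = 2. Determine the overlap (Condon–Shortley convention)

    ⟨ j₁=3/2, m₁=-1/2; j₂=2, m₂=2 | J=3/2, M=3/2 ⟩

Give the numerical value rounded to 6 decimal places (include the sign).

+0.632456

j₁+j₂−J=2  J+j₁−j₂=1  J−j₁+j₂=2  j₁+j₂+J+1=6
(j₁±m₁, j₂±m₂, J±M) = (1,2,4,0,3,0)
P² = 32/5
sum k=2..2:
  [2] +1/4 = 1/4
S = 1/4
C² = P²·S² = 2/5 ; C = +0.632456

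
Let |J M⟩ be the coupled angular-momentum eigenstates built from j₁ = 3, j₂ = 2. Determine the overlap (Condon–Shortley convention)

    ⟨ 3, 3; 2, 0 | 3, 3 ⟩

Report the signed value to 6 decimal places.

√[7·2!4!2!/9! · 6!0!2!2!6!0!] = √(3840)
  +(−1)^0/∏(0,2,0,2,4,0)! = 1/96  (running 1/96)
⟨..|..⟩ = √(3840)·(1/96) = +0.645497

+√(5/12) ≈ +0.645497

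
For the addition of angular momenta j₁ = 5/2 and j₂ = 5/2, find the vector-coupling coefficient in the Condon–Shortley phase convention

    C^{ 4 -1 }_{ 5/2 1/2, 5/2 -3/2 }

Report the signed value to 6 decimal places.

+√(5/14) = +0.597614

√[9·1!4!4!/10! · 3!2!1!4!3!5!] = √(10368/35)
  +(−1)^0/∏(0,1,2,1,2,3)! = 1/24  (running 1/24)
  +(−1)^1/∏(1,0,1,0,3,4)! = -1/144  (running 5/144)
⟨..|..⟩ = √(10368/35)·(5/144) = +0.597614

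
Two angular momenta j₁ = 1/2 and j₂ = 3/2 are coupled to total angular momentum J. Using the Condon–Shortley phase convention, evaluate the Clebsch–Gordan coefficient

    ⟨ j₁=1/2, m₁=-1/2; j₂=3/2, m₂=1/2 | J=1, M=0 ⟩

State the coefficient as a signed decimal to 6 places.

triangle: 1!·0!·2!/4! = 2/24
(j±m)!: 0!·1!·2!·1!·1!·1! = 2
prefactor² = (2J+1)·Δ·N² = 1/2
  k=1: −1/(1!·0!·0!·1!·0!·1!) = -1
Σ = -1  ⇒  CG² = 1/2·(-1)² = 1/2
CG = −√(1/2) = -0.707107

−√(1/2) ≈ -0.707107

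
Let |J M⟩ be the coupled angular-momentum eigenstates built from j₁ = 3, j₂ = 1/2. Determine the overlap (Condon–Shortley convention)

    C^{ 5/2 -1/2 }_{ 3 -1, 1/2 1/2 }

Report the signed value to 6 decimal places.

-0.755929

√[6·1!5!0!/7! · 2!4!1!0!2!3!] = √(576/7)
  +(−1)^1/∏(1,0,3,0,2,0)! = -1/12  (running -1/12)
⟨..|..⟩ = √(576/7)·(-1/12) = -0.755929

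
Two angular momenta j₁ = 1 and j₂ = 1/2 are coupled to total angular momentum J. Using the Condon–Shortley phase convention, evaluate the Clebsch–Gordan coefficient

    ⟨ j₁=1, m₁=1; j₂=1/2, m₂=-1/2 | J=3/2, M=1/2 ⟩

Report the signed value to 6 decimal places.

triangle: 0!*2!*1!/4! = 2/24
(j±m)!: 2!*0!*0!*1!*2!*1! = 4
prefactor² = (2J+1)*Δ*N² = 4/3
  k=0: +1/(0!*0!*0!*0!*2!*1!) = 1/2
Σ = 1/2  ⇒  CG² = 4/3*1/2² = 1/3
CG = +√(1/3) = +0.577350

+0.577350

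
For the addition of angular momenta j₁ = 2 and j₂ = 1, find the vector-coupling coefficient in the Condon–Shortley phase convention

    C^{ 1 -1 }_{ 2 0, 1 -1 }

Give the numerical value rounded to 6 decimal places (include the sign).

+√(1/10) = +0.316228

triangle: 2!*2!*0!/5! = 4/120
(j±m)!: 2!*2!*0!*2!*0!*2! = 16
prefactor² = (2J+1)*Δ*N² = 8/5
  k=0: +1/(0!*2!*2!*0!*0!*0!) = 1/4
Σ = 1/4  ⇒  CG² = 8/5*1/4² = 1/10
CG = +√(1/10) = +0.316228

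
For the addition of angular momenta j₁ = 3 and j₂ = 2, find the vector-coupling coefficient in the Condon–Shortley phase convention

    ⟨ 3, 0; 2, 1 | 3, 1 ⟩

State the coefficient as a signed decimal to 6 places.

-0.182574  (= −√(1/30))

j₁+j₂−J=2  J+j₁−j₂=4  J−j₁+j₂=2  j₁+j₂+J+1=9
(j₁±m₁, j₂±m₂, J±M) = (3,3,3,1,4,2)
P² = 96/5
sum k=1..2:
  [1] −1/8 = -1/8
  [2] +1/12 = 1/12
S = -1/24
C² = P²·S² = 1/30 ; C = -0.182574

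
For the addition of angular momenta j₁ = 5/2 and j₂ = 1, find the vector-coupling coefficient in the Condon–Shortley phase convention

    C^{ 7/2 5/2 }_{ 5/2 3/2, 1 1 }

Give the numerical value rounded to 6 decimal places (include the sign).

+√(5/7) ≈ +0.845154

j₁+j₂−J=0  J+j₁−j₂=5  J−j₁+j₂=2  j₁+j₂+J+1=8
(j₁±m₁, j₂±m₂, J±M) = (4,1,2,0,6,1)
P² = 11520/7
sum k=0..0:
  [0] +1/48 = 1/48
S = 1/48
C² = P²·S² = 5/7 ; C = +0.845154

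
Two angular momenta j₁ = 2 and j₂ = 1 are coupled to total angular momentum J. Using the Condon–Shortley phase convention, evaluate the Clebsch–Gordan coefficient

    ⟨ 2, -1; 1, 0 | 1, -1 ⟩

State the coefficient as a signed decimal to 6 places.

√[3·2!2!0!/5! · 1!3!1!1!0!2!] = √(6/5)
  +(−1)^1/∏(1,1,2,0,0,0)! = -1/2  (running -1/2)
⟨..|..⟩ = √(6/5)·(-1/2) = -0.547723

-0.547723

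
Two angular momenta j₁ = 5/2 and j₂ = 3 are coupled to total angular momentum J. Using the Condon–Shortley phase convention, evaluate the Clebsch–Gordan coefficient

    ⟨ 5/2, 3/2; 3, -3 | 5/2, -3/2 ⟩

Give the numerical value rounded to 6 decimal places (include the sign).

√[6·3!2!3!/9! · 4!1!0!6!1!4!] = √(3456/7)
  +(−1)^0/∏(0,3,1,0,1,3)! = 1/36  (running 1/36)
⟨..|..⟩ = √(3456/7)·(1/36) = +0.617213

+0.617213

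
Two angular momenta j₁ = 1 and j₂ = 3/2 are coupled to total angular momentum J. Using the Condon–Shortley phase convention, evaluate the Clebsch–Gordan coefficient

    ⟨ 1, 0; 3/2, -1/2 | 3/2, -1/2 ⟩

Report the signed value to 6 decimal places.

√[4·1!1!2!/5! · 1!1!1!2!1!2!] = √(4/15)
  +(−1)^0/∏(0,1,1,1,0,1)! = 1  (running 1)
  +(−1)^1/∏(1,0,0,0,1,2)! = -1/2  (running 1/2)
⟨..|..⟩ = √(4/15)·(1/2) = +0.258199

+0.258199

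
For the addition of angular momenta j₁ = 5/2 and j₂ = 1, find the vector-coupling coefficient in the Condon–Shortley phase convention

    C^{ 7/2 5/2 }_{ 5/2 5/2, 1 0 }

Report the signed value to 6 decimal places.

+√(2/7) ≈ +0.534522

j₁+j₂−J=0  J+j₁−j₂=5  J−j₁+j₂=2  j₁+j₂+J+1=8
(j₁±m₁, j₂±m₂, J±M) = (5,0,1,1,6,1)
P² = 28800/7
sum k=0..0:
  [0] +1/120 = 1/120
S = 1/120
C² = P²·S² = 2/7 ; C = +0.534522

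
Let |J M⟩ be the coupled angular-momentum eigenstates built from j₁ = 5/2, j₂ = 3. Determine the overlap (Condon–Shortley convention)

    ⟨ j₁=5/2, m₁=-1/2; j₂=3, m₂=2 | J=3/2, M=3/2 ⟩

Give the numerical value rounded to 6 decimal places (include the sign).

−√(2/7) = -0.534522

√[4·4!1!2!/8! · 2!3!5!1!3!0!] = √(288/7)
  +(−1)^3/∏(3,1,0,2,1,0)! = -1/12  (running -1/12)
⟨..|..⟩ = √(288/7)·(-1/12) = -0.534522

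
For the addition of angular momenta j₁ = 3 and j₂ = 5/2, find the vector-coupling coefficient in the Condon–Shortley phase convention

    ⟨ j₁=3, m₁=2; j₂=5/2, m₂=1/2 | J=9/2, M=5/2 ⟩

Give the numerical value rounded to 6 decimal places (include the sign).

+√(49/198) ≈ +0.497468

√[10·1!5!4!/11! · 5!1!3!2!7!2!] = √(115200/11)
  +(−1)^0/∏(0,1,1,3,4,1)! = 1/144  (running 1/144)
  +(−1)^1/∏(1,0,0,2,5,2)! = -1/480  (running 7/1440)
⟨..|..⟩ = √(115200/11)·(7/1440) = +0.497468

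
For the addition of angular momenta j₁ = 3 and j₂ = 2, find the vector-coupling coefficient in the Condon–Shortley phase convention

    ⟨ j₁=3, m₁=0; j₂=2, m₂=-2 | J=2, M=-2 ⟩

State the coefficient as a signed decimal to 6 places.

+0.267261  (= +√(1/14))

j₁+j₂−J=3  J+j₁−j₂=3  J−j₁+j₂=1  j₁+j₂+J+1=8
(j₁±m₁, j₂±m₂, J±M) = (3,3,0,4,0,4)
P² = 648/7
sum k=0..0:
  [0] +1/36 = 1/36
S = 1/36
C² = P²·S² = 1/14 ; C = +0.267261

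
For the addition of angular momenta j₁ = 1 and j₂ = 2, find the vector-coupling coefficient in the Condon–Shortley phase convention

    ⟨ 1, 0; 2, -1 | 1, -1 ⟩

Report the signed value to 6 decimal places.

√[3·2!0!2!/5! · 1!1!1!3!0!2!] = √(6/5)
  +(−1)^1/∏(1,1,0,0,0,2)! = -1/2  (running -1/2)
⟨..|..⟩ = √(6/5)·(-1/2) = -0.547723

−√(3/10) ≈ -0.547723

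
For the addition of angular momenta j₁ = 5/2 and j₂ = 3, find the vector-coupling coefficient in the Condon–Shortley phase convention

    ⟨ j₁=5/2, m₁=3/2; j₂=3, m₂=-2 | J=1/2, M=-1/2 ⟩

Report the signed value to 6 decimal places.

√[2·5!0!1!/7! · 4!1!1!5!0!1!] = √(960/7)
  +(−1)^1/∏(1,4,0,0,0,1)! = -1/24  (running -1/24)
⟨..|..⟩ = √(960/7)·(-1/24) = -0.487950

-0.487950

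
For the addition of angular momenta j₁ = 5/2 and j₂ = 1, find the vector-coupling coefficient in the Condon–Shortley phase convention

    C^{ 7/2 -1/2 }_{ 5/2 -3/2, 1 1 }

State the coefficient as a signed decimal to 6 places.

√[8·0!5!2!/8! · 1!4!2!0!3!4!] = √(2304/7)
  +(−1)^0/∏(0,0,4,2,1,0)! = 1/48  (running 1/48)
⟨..|..⟩ = √(2304/7)·(1/48) = +0.377964

+√(1/7) = +0.377964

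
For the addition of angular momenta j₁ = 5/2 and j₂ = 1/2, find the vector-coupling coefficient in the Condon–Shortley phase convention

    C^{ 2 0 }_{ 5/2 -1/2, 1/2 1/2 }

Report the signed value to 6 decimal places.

j₁+j₂−J=1  J+j₁−j₂=4  J−j₁+j₂=0  j₁+j₂+J+1=6
(j₁±m₁, j₂±m₂, J±M) = (2,3,1,0,2,2)
P² = 8
sum k=1..1:
  [1] −1/4 = -1/4
S = -1/4
C² = P²·S² = 1/2 ; C = -0.707107

-0.707107  (= −√(1/2))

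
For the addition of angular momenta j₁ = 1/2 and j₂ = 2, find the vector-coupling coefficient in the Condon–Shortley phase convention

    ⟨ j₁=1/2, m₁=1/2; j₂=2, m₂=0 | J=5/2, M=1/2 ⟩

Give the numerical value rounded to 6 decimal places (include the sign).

+√(3/5) = +0.774597

√[6·0!1!4!/6! · 1!0!2!2!3!2!] = √(48/5)
  +(−1)^0/∏(0,0,0,2,1,2)! = 1/4  (running 1/4)
⟨..|..⟩ = √(48/5)·(1/4) = +0.774597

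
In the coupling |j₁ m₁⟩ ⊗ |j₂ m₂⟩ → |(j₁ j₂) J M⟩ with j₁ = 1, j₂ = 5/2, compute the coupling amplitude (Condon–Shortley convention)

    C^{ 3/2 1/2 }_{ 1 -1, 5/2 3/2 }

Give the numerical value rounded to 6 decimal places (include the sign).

triangle: 2!·0!·3!/6! = 12/720
(j±m)!: 0!·2!·4!·1!·2!·1! = 96
prefactor² = (2J+1)·Δ·N² = 32/5
  k=2: +1/(2!·0!·0!·2!·0!·1!) = 1/4
Σ = 1/4  ⇒  CG² = 32/5·1/4² = 2/5
CG = +√(2/5) = +0.632456

+√(2/5) = +0.632456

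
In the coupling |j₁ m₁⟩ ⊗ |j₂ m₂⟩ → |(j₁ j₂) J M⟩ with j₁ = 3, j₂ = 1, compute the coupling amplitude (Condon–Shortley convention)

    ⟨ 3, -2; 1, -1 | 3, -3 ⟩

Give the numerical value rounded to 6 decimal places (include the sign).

√[7·1!5!1!/8! · 1!5!0!2!0!6!] = √(3600)
  +(−1)^0/∏(0,1,5,0,0,1)! = 1/120  (running 1/120)
⟨..|..⟩ = √(3600)·(1/120) = +0.500000

+0.500000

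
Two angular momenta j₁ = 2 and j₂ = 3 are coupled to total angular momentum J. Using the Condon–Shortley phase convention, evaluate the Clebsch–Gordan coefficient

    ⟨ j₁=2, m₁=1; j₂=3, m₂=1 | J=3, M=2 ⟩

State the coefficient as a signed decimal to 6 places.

-0.500000  (= −√(1/4))

triangle: 2!×2!×4!/9! = 96/362880
(j±m)!: 3!×1!×4!×2!×5!×1! = 34560
prefactor² = (2J+1)×Δ×N² = 64
  k=0: +1/(0!×2!×1!×4!×1!×0!) = 1/48
  k=1: −1/(1!×1!×0!×3!×2!×1!) = -1/12
Σ = -1/16  ⇒  CG² = 64×(-1/16)² = 1/4
CG = −√(1/4) = -0.500000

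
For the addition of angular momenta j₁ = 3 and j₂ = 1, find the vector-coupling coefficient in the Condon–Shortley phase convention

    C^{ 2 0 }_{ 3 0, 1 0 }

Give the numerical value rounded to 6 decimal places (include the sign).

−√(3/7) = -0.654654

triangle: 2!·4!·0!/7! = 48/5040
(j±m)!: 3!·3!·1!·1!·2!·2! = 144
prefactor² = (2J+1)·Δ·N² = 48/7
  k=1: −1/(1!·1!·2!·0!·2!·0!) = -1/4
Σ = -1/4  ⇒  CG² = 48/7·(-1/4)² = 3/7
CG = −√(3/7) = -0.654654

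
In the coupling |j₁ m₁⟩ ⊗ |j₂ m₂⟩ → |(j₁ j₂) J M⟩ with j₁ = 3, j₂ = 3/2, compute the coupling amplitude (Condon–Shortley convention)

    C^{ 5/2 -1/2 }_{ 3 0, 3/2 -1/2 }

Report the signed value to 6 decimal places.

j₁+j₂−J=2  J+j₁−j₂=4  J−j₁+j₂=1  j₁+j₂+J+1=8
(j₁±m₁, j₂±m₂, J±M) = (3,3,1,2,2,3)
P² = 216/35
sum k=0..1:
  [0] +1/12 = 1/12
  [1] −1/4 = -1/4
S = -1/6
C² = P²·S² = 6/35 ; C = -0.414039

-0.414039  (= −√(6/35))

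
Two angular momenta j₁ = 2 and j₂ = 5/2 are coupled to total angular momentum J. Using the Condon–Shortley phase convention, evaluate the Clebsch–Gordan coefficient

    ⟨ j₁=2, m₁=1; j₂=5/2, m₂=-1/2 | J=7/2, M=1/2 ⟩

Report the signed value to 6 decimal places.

√[8·1!3!4!/9! · 3!1!2!3!4!3!] = √(1152/35)
  +(−1)^0/∏(0,1,1,2,2,2)! = 1/8  (running 1/8)
  +(−1)^1/∏(1,0,0,1,3,3)! = -1/36  (running 7/72)
⟨..|..⟩ = √(1152/35)·(7/72) = +0.557773

+√(14/45) ≈ +0.557773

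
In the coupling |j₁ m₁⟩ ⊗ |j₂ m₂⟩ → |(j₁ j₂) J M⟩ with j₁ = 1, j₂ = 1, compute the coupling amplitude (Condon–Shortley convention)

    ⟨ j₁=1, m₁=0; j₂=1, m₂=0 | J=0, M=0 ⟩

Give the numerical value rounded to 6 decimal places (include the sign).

√[1·2!0!0!/3! · 1!1!1!1!0!0!] = √(1/3)
  +(−1)^1/∏(1,1,0,0,0,0)! = -1  (running -1)
⟨..|..⟩ = √(1/3)·(-1) = -0.577350

−√(1/3) = -0.577350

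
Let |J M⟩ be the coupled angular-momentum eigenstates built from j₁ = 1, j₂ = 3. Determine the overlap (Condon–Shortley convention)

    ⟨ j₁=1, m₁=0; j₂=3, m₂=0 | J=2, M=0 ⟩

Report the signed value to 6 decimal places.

-0.654654  (= −√(3/7))

√[5·2!0!4!/7! · 1!1!3!3!2!2!] = √(48/7)
  +(−1)^1/∏(1,1,0,2,0,2)! = -1/4  (running -1/4)
⟨..|..⟩ = √(48/7)·(-1/4) = -0.654654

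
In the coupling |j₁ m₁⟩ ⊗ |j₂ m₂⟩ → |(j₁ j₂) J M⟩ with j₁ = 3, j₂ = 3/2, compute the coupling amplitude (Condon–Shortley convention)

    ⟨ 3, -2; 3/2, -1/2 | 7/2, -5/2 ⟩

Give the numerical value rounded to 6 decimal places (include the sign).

triangle: 1!×5!×2!/9! = 240/362880
(j±m)!: 1!×5!×1!×2!×1!×6! = 172800
prefactor² = (2J+1)×Δ×N² = 6400/7
  k=0: +1/(0!×1!×5!×1!×0!×1!) = 1/120
  k=1: −1/(1!×0!×4!×0!×1!×2!) = -1/48
Σ = -1/80  ⇒  CG² = 6400/7×(-1/80)² = 1/7
CG = −√(1/7) = -0.377964

-0.377964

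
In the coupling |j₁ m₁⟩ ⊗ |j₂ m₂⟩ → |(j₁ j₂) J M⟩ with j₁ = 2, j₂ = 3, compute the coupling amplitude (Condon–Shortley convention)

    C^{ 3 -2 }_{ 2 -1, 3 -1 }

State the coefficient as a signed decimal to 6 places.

-0.500000

triangle: 2!*2!*4!/9! = 96/362880
(j±m)!: 1!*3!*2!*4!*1!*5! = 34560
prefactor² = (2J+1)*Δ*N² = 64
  k=1: −1/(1!*1!*2!*1!*0!*3!) = -1/12
  k=2: +1/(2!*0!*1!*0!*1!*4!) = 1/48
Σ = -1/16  ⇒  CG² = 64*(-1/16)² = 1/4
CG = −√(1/4) = -0.500000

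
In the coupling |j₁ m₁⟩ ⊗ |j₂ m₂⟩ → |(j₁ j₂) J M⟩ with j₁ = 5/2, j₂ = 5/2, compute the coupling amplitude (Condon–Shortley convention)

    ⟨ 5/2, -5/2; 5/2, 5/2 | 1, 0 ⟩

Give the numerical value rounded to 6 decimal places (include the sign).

√[3·4!1!1!/7! · 0!5!5!0!1!1!] = √(1440/7)
  +(−1)^4/∏(4,0,1,1,0,0)! = 1/24  (running 1/24)
⟨..|..⟩ = √(1440/7)·(1/24) = +0.597614

+0.597614  (= +√(5/14))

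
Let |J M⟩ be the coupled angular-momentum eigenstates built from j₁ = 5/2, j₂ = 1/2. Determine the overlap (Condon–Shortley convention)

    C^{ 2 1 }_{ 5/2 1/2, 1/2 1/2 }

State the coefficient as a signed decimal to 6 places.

−√(1/3) ≈ -0.577350

j₁+j₂−J=1  J+j₁−j₂=4  J−j₁+j₂=0  j₁+j₂+J+1=6
(j₁±m₁, j₂±m₂, J±M) = (3,2,1,0,3,1)
P² = 12
sum k=1..1:
  [1] −1/6 = -1/6
S = -1/6
C² = P²·S² = 1/3 ; C = -0.577350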